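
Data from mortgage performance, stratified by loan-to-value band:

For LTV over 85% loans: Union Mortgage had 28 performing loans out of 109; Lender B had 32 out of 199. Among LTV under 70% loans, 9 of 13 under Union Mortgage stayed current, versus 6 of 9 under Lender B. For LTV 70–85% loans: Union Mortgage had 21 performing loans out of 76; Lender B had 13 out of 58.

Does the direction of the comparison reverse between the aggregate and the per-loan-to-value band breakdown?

LTV over 85%: Union Mortgage 28/109 = 25.7%, Lender B 32/199 = 16.1% → Union Mortgage
LTV under 70%: Union Mortgage 9/13 = 69.2%, Lender B 6/9 = 66.7% → Union Mortgage
LTV 70–85%: Union Mortgage 21/76 = 27.6%, Lender B 13/58 = 22.4% → Union Mortgage
Overall: Union Mortgage 58/198 = 29.3%, Lender B 51/266 = 19.2% → Union Mortgage
Union Mortgage wins overall and in every loan-to-value group — no reversal.

No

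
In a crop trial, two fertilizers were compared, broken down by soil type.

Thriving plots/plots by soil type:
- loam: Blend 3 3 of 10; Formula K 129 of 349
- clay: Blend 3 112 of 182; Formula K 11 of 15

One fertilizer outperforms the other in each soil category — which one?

Formula K

Loam: Blend 3 3/10 = 30.0%, Formula K 129/349 = 37.0% → Formula K
Clay: Blend 3 112/182 = 61.5%, Formula K 11/15 = 73.3% → Formula K
Formula K has the higher rate in both groups.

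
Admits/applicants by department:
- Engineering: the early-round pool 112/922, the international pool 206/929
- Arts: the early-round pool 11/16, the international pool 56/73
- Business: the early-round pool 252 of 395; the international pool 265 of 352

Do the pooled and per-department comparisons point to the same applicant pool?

Engineering: the early-round pool 112/922 = 12.1%, the international pool 206/929 = 22.2% → the international pool
Arts: the early-round pool 11/16 = 68.8%, the international pool 56/73 = 76.7% → the international pool
Business: the early-round pool 252/395 = 63.8%, the international pool 265/352 = 75.3% → the international pool
Overall: the early-round pool 375/1333 = 28.1%, the international pool 527/1354 = 38.9% → the international pool
The international pool wins overall and in every department group — no reversal.

Yes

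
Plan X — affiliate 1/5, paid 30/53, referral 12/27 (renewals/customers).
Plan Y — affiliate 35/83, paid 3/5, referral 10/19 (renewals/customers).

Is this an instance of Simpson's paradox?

Affiliate: Plan X 1/5 = 20.0%, Plan Y 35/83 = 42.2% → Plan Y
Paid: Plan X 30/53 = 56.6%, Plan Y 3/5 = 60.0% → Plan Y
Referral: Plan X 12/27 = 44.4%, Plan Y 10/19 = 52.6% → Plan Y
Overall: Plan X 43/85 = 50.6%, Plan Y 48/107 = 44.9% → Plan X
Plan Y wins each signup group but Plan X wins overall — the comparison reverses. Plan Y's customers skew toward affiliate, which has a lower base rate.

Yes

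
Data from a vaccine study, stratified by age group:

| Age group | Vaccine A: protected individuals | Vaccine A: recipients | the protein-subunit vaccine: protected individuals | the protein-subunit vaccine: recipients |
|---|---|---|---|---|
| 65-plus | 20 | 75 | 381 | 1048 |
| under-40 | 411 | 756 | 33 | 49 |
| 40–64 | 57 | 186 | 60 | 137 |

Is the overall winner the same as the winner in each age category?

No

65-plus: Vaccine A 20/75 = 26.7%, the protein-subunit vaccine 381/1048 = 36.4% → the protein-subunit vaccine
Under-40: Vaccine A 411/756 = 54.4%, the protein-subunit vaccine 33/49 = 67.3% → the protein-subunit vaccine
40–64: Vaccine A 57/186 = 30.6%, the protein-subunit vaccine 60/137 = 43.8% → the protein-subunit vaccine
Overall: Vaccine A 488/1017 = 48.0%, the protein-subunit vaccine 474/1234 = 38.4% → Vaccine A
The protein-subunit vaccine wins each age group but Vaccine A wins overall — the comparison reverses. The protein-subunit vaccine's recipients skew toward 65-plus, which has a lower base rate.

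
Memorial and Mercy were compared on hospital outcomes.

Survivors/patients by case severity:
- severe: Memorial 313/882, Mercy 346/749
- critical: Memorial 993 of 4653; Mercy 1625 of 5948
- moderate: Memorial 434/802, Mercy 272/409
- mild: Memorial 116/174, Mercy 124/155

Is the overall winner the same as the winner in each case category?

Severe: Memorial 313/882 = 35.5%, Mercy 346/749 = 46.2% → Mercy
Critical: Memorial 993/4653 = 21.3%, Mercy 1625/5948 = 27.3% → Mercy
Moderate: Memorial 434/802 = 54.1%, Mercy 272/409 = 66.5% → Mercy
Mild: Memorial 116/174 = 66.7%, Mercy 124/155 = 80.0% → Mercy
Overall: Memorial 1856/6511 = 28.5%, Mercy 2367/7261 = 32.6% → Mercy
Mercy wins overall and in every case group — no reversal.

Yes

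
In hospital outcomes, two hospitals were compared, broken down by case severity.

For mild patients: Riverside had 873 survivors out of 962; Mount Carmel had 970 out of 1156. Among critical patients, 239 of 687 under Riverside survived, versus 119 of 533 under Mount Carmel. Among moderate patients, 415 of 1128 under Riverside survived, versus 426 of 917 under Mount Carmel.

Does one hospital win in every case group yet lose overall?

No

Mild: Riverside 873/962 = 90.7%, Mount Carmel 970/1156 = 83.9% → Riverside
Critical: Riverside 239/687 = 34.8%, Mount Carmel 119/533 = 22.3% → Riverside
Moderate: Riverside 415/1128 = 36.8%, Mount Carmel 426/917 = 46.5% → Mount Carmel
Overall: Riverside 1527/2777 = 55.0%, Mount Carmel 1515/2606 = 58.1% → Mount Carmel
Neither sweeps: Riverside wins 2 of 3 groups, Mount Carmel wins 1. Mount Carmel wins overall but not every group — no Simpson reversal.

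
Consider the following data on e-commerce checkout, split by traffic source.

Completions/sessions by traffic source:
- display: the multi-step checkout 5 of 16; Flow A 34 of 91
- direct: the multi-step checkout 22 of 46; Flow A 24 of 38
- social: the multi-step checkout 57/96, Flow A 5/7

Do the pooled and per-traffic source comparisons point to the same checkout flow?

No

Display: the multi-step checkout 5/16 = 31.2%, Flow A 34/91 = 37.4% → Flow A
Direct: the multi-step checkout 22/46 = 47.8%, Flow A 24/38 = 63.2% → Flow A
Social: the multi-step checkout 57/96 = 59.4%, Flow A 5/7 = 71.4% → Flow A
Overall: the multi-step checkout 84/158 = 53.2%, Flow A 63/136 = 46.3% → the multi-step checkout
Flow A wins each traffic group but the multi-step checkout wins overall — the comparison reverses. Flow A's sessions skew toward display, which has a lower base rate.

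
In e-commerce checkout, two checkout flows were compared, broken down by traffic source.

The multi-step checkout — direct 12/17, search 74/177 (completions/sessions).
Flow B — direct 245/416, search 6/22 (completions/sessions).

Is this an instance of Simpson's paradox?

Direct: the multi-step checkout 12/17 = 70.6%, Flow B 245/416 = 58.9% → the multi-step checkout
Search: the multi-step checkout 74/177 = 41.8%, Flow B 6/22 = 27.3% → the multi-step checkout
Overall: the multi-step checkout 86/194 = 44.3%, Flow B 251/438 = 57.3% → Flow B
The multi-step checkout wins each traffic group but Flow B wins overall — the comparison reverses. The multi-step checkout's sessions skew toward search, which has a lower base rate.

Yes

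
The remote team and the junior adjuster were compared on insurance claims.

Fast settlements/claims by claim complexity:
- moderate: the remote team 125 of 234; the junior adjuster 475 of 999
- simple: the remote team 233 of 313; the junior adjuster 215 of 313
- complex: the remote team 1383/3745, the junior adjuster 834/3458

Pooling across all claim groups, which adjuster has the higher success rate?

the remote team

Moderate: the remote team 125/234 = 53.4%, the junior adjuster 475/999 = 47.5% → the remote team
Simple: the remote team 233/313 = 74.4%, the junior adjuster 215/313 = 68.7% → the remote team
Complex: the remote team 1383/3745 = 36.9%, the junior adjuster 834/3458 = 24.1% → the remote team
Overall: the remote team 1741/4292 = 40.6%, the junior adjuster 1524/4770 = 31.9% → the remote team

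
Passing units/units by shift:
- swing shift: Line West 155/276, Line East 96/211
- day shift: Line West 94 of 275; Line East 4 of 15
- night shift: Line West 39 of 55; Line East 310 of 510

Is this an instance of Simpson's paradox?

Swing shift: Line West 155/276 = 56.2%, Line East 96/211 = 45.5% → Line West
Day shift: Line West 94/275 = 34.2%, Line East 4/15 = 26.7% → Line West
Night shift: Line West 39/55 = 70.9%, Line East 310/510 = 60.8% → Line West
Overall: Line West 288/606 = 47.5%, Line East 410/736 = 55.7% → Line East
Line West wins each shift group but Line East wins overall — the comparison reverses. Line West's units skew toward day shift, which has a lower base rate.

Yes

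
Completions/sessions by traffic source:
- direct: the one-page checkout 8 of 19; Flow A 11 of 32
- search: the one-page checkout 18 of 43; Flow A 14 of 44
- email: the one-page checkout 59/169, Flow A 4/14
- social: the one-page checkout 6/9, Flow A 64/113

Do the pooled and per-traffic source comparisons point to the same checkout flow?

No

Direct: the one-page checkout 8/19 = 42.1%, Flow A 11/32 = 34.4% → the one-page checkout
Search: the one-page checkout 18/43 = 41.9%, Flow A 14/44 = 31.8% → the one-page checkout
Email: the one-page checkout 59/169 = 34.9%, Flow A 4/14 = 28.6% → the one-page checkout
Social: the one-page checkout 6/9 = 66.7%, Flow A 64/113 = 56.6% → the one-page checkout
Overall: the one-page checkout 91/240 = 37.9%, Flow A 93/203 = 45.8% → Flow A
The one-page checkout wins each traffic group but Flow A wins overall — the comparison reverses. The one-page checkout's sessions skew toward email, which has a lower base rate.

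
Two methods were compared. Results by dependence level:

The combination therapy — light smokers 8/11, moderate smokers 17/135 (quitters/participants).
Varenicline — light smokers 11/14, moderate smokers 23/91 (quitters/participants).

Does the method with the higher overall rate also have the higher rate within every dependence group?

Light smokers: the combination therapy 8/11 = 72.7%, varenicline 11/14 = 78.6% → varenicline
Moderate smokers: the combination therapy 17/135 = 12.6%, varenicline 23/91 = 25.3% → varenicline
Overall: the combination therapy 25/146 = 17.1%, varenicline 34/105 = 32.4% → varenicline
Varenicline wins overall and in every dependence group — no reversal.

Yes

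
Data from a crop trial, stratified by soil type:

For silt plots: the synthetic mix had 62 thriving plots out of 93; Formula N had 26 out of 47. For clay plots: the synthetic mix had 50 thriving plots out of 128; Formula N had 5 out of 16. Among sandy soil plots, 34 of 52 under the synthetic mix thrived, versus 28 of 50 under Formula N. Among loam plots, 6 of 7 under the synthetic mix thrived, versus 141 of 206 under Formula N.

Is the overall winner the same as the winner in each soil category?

Silt: the synthetic mix 62/93 = 66.7%, Formula N 26/47 = 55.3% → the synthetic mix
Clay: the synthetic mix 50/128 = 39.1%, Formula N 5/16 = 31.2% → the synthetic mix
Sandy soil: the synthetic mix 34/52 = 65.4%, Formula N 28/50 = 56.0% → the synthetic mix
Loam: the synthetic mix 6/7 = 85.7%, Formula N 141/206 = 68.4% → the synthetic mix
Overall: the synthetic mix 152/280 = 54.3%, Formula N 200/319 = 62.7% → Formula N
The synthetic mix wins each soil group but Formula N wins overall — the comparison reverses. The synthetic mix's plots skew toward clay, which has a lower base rate.

No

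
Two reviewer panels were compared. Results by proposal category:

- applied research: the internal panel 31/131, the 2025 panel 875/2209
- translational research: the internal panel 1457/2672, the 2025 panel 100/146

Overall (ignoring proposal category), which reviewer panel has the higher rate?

Applied research: the internal panel 31/131 = 23.7%, the 2025 panel 875/2209 = 39.6% → the 2025 panel
Translational research: the internal panel 1457/2672 = 54.5%, the 2025 panel 100/146 = 68.5% → the 2025 panel
Overall: the internal panel 1488/2803 = 53.1%, the 2025 panel 975/2355 = 41.4% → the internal panel
(The 2025 panel wins every proposal group but the internal panel wins overall — the 2025 panel's proposals skew toward the low-rate applied research group.)

the internal panel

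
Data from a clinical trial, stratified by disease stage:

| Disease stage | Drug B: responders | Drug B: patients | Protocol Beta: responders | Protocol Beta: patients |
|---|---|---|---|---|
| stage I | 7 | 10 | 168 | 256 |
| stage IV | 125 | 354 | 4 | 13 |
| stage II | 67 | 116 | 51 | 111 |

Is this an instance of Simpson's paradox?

Stage I: Drug B 7/10 = 70.0%, Protocol Beta 168/256 = 65.6% → Drug B
Stage IV: Drug B 125/354 = 35.3%, Protocol Beta 4/13 = 30.8% → Drug B
Stage II: Drug B 67/116 = 57.8%, Protocol Beta 51/111 = 45.9% → Drug B
Overall: Drug B 199/480 = 41.5%, Protocol Beta 223/380 = 58.7% → Protocol Beta
Drug B wins each disease group but Protocol Beta wins overall — the comparison reverses. Drug B's patients skew toward stage IV, which has a lower base rate.

Yes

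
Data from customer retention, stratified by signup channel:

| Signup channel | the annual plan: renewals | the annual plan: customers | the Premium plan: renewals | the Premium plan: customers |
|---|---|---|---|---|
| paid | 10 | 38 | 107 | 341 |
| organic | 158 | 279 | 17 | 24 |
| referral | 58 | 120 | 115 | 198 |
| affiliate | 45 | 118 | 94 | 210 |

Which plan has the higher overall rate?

Paid: the annual plan 10/38 = 26.3%, the Premium plan 107/341 = 31.4% → the Premium plan
Organic: the annual plan 158/279 = 56.6%, the Premium plan 17/24 = 70.8% → the Premium plan
Referral: the annual plan 58/120 = 48.3%, the Premium plan 115/198 = 58.1% → the Premium plan
Affiliate: the annual plan 45/118 = 38.1%, the Premium plan 94/210 = 44.8% → the Premium plan
Overall: the annual plan 271/555 = 48.8%, the Premium plan 333/773 = 43.1% → the annual plan
(The Premium plan wins every signup group but the annual plan wins overall — the Premium plan's customers skew toward the low-rate paid group.)

the annual plan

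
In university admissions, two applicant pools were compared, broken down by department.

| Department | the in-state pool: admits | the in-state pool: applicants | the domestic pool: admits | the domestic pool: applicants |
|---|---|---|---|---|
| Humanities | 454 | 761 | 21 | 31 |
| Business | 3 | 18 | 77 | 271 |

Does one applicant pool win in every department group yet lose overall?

Humanities: the in-state pool 454/761 = 59.7%, the domestic pool 21/31 = 67.7% → the domestic pool
Business: the in-state pool 3/18 = 16.7%, the domestic pool 77/271 = 28.4% → the domestic pool
Overall: the in-state pool 457/779 = 58.7%, the domestic pool 98/302 = 32.5% → the in-state pool
The domestic pool wins each department group but the in-state pool wins overall — the comparison reverses. The domestic pool's applicants skew toward Business, which has a lower base rate.

Yes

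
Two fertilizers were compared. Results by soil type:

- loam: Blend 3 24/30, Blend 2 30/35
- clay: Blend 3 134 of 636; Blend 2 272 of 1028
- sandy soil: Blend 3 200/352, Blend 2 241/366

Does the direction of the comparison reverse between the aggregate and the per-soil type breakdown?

No

Loam: Blend 3 24/30 = 80.0%, Blend 2 30/35 = 85.7% → Blend 2
Clay: Blend 3 134/636 = 21.1%, Blend 2 272/1028 = 26.5% → Blend 2
Sandy soil: Blend 3 200/352 = 56.8%, Blend 2 241/366 = 65.8% → Blend 2
Overall: Blend 3 358/1018 = 35.2%, Blend 2 543/1429 = 38.0% → Blend 2
Blend 2 wins overall and in every soil group — no reversal.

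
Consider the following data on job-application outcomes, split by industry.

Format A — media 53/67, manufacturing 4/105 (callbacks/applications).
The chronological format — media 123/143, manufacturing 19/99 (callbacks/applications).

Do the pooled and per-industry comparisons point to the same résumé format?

Yes

Media: Format A 53/67 = 79.1%, the chronological format 123/143 = 86.0% → the chronological format
Manufacturing: Format A 4/105 = 3.8%, the chronological format 19/99 = 19.2% → the chronological format
Overall: Format A 57/172 = 33.1%, the chronological format 142/242 = 58.7% → the chronological format
The chronological format wins overall and in every industry group — no reversal.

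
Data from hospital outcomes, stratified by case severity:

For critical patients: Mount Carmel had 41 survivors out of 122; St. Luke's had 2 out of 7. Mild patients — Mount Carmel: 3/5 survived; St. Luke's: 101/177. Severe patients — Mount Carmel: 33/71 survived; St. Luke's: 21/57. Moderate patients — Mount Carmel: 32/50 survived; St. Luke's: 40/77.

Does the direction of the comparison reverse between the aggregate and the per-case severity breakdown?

Critical: Mount Carmel 41/122 = 33.6%, St. Luke's 2/7 = 28.6% → Mount Carmel
Mild: Mount Carmel 3/5 = 60.0%, St. Luke's 101/177 = 57.1% → Mount Carmel
Severe: Mount Carmel 33/71 = 46.5%, St. Luke's 21/57 = 36.8% → Mount Carmel
Moderate: Mount Carmel 32/50 = 64.0%, St. Luke's 40/77 = 51.9% → Mount Carmel
Overall: Mount Carmel 109/248 = 44.0%, St. Luke's 164/318 = 51.6% → St. Luke's
Mount Carmel wins each case group but St. Luke's wins overall — the comparison reverses. Mount Carmel's patients skew toward critical, which has a lower base rate.

Yes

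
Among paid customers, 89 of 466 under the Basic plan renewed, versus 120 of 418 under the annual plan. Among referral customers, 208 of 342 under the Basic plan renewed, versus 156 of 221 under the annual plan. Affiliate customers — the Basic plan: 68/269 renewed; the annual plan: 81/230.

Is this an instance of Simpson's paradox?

Paid: the Basic plan 89/466 = 19.1%, the annual plan 120/418 = 28.7% → the annual plan
Referral: the Basic plan 208/342 = 60.8%, the annual plan 156/221 = 70.6% → the annual plan
Affiliate: the Basic plan 68/269 = 25.3%, the annual plan 81/230 = 35.2% → the annual plan
Overall: the Basic plan 365/1077 = 33.9%, the annual plan 357/869 = 41.1% → the annual plan
The annual plan wins overall and in every signup group — no reversal.

No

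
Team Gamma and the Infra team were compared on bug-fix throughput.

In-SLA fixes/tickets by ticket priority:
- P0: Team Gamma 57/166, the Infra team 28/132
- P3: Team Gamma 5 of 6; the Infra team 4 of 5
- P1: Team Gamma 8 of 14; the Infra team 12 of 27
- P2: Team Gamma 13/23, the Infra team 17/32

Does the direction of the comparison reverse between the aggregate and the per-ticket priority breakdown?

P0: Team Gamma 57/166 = 34.3%, the Infra team 28/132 = 21.2% → Team Gamma
P3: Team Gamma 5/6 = 83.3%, the Infra team 4/5 = 80.0% → Team Gamma
P1: Team Gamma 8/14 = 57.1%, the Infra team 12/27 = 44.4% → Team Gamma
P2: Team Gamma 13/23 = 56.5%, the Infra team 17/32 = 53.1% → Team Gamma
Overall: Team Gamma 83/209 = 39.7%, the Infra team 61/196 = 31.1% → Team Gamma
Team Gamma wins overall and in every ticket group — no reversal.

No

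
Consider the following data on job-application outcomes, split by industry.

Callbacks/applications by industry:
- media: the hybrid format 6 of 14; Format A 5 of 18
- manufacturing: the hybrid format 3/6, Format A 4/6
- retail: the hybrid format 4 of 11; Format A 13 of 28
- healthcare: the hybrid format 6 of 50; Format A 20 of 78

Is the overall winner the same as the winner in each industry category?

Media: the hybrid format 6/14 = 42.9%, Format A 5/18 = 27.8% → the hybrid format
Manufacturing: the hybrid format 3/6 = 50.0%, Format A 4/6 = 66.7% → Format A
Retail: the hybrid format 4/11 = 36.4%, Format A 13/28 = 46.4% → Format A
Healthcare: the hybrid format 6/50 = 12.0%, Format A 20/78 = 25.6% → Format A
Overall: the hybrid format 19/81 = 23.5%, Format A 42/130 = 32.3% → Format A
Neither sweeps: the hybrid format wins 1 of 4 groups, Format A wins 3. Format A wins overall but not every group — no Simpson reversal.

No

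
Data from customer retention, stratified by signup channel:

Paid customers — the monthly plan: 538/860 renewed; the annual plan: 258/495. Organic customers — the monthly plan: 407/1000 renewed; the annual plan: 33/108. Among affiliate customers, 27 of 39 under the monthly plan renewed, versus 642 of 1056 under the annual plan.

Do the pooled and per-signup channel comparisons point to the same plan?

Paid: the monthly plan 538/860 = 62.6%, the annual plan 258/495 = 52.1% → the monthly plan
Organic: the monthly plan 407/1000 = 40.7%, the annual plan 33/108 = 30.6% → the monthly plan
Affiliate: the monthly plan 27/39 = 69.2%, the annual plan 642/1056 = 60.8% → the monthly plan
Overall: the monthly plan 972/1899 = 51.2%, the annual plan 933/1659 = 56.2% → the annual plan
The monthly plan wins each signup group but the annual plan wins overall — the comparison reverses. The monthly plan's customers skew toward organic, which has a lower base rate.

No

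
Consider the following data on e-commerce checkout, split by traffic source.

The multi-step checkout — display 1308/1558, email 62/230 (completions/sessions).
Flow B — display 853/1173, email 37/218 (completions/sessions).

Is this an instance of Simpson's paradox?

No

Display: the multi-step checkout 1308/1558 = 84.0%, Flow B 853/1173 = 72.7% → the multi-step checkout
Email: the multi-step checkout 62/230 = 27.0%, Flow B 37/218 = 17.0% → the multi-step checkout
Overall: the multi-step checkout 1370/1788 = 76.6%, Flow B 890/1391 = 64.0% → the multi-step checkout
The multi-step checkout wins overall and in every traffic group — no reversal.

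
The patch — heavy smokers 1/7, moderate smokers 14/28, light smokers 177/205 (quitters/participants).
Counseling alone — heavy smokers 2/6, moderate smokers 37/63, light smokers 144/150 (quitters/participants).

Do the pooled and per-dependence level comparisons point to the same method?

Heavy smokers: the patch 1/7 = 14.3%, counseling alone 2/6 = 33.3% → counseling alone
Moderate smokers: the patch 14/28 = 50.0%, counseling alone 37/63 = 58.7% → counseling alone
Light smokers: the patch 177/205 = 86.3%, counseling alone 144/150 = 96.0% → counseling alone
Overall: the patch 192/240 = 80.0%, counseling alone 183/219 = 83.6% → counseling alone
Counseling alone wins overall and in every dependence group — no reversal.

Yes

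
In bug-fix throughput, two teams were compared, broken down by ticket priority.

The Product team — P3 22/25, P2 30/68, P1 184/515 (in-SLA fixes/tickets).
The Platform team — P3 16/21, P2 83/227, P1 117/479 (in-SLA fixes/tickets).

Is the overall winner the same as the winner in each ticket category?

Yes

P3: the Product team 22/25 = 88.0%, the Platform team 16/21 = 76.2% → the Product team
P2: the Product team 30/68 = 44.1%, the Platform team 83/227 = 36.6% → the Product team
P1: the Product team 184/515 = 35.7%, the Platform team 117/479 = 24.4% → the Product team
Overall: the Product team 236/608 = 38.8%, the Platform team 216/727 = 29.7% → the Product team
The Product team wins overall and in every ticket group — no reversal.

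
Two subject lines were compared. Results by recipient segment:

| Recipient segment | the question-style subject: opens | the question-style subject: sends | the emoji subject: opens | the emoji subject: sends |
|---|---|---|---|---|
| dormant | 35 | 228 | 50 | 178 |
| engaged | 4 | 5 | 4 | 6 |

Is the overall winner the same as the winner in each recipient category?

Dormant: the question-style subject 35/228 = 15.4%, the emoji subject 50/178 = 28.1% → the emoji subject
Engaged: the question-style subject 4/5 = 80.0%, the emoji subject 4/6 = 66.7% → the question-style subject
Overall: the question-style subject 39/233 = 16.7%, the emoji subject 54/184 = 29.3% → the emoji subject
Neither sweeps: the question-style subject wins 1 of 2 groups, the emoji subject wins 1. The emoji subject wins overall but not every group — no Simpson reversal.

No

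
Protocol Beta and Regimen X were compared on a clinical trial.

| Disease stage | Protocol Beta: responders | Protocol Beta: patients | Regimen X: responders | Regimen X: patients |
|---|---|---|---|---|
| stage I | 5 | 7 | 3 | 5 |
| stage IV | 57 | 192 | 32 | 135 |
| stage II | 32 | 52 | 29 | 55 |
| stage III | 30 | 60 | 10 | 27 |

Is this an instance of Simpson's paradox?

No

Stage I: Protocol Beta 5/7 = 71.4%, Regimen X 3/5 = 60.0% → Protocol Beta
Stage IV: Protocol Beta 57/192 = 29.7%, Regimen X 32/135 = 23.7% → Protocol Beta
Stage II: Protocol Beta 32/52 = 61.5%, Regimen X 29/55 = 52.7% → Protocol Beta
Stage III: Protocol Beta 30/60 = 50.0%, Regimen X 10/27 = 37.0% → Protocol Beta
Overall: Protocol Beta 124/311 = 39.9%, Regimen X 74/222 = 33.3% → Protocol Beta
Protocol Beta wins overall and in every disease group — no reversal.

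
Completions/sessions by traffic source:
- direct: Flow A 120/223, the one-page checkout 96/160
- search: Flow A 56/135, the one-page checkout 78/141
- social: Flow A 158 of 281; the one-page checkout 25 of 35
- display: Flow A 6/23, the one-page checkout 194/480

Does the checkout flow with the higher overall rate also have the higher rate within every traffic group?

No

Direct: Flow A 120/223 = 53.8%, the one-page checkout 96/160 = 60.0% → the one-page checkout
Search: Flow A 56/135 = 41.5%, the one-page checkout 78/141 = 55.3% → the one-page checkout
Social: Flow A 158/281 = 56.2%, the one-page checkout 25/35 = 71.4% → the one-page checkout
Display: Flow A 6/23 = 26.1%, the one-page checkout 194/480 = 40.4% → the one-page checkout
Overall: Flow A 340/662 = 51.4%, the one-page checkout 393/816 = 48.2% → Flow A
The one-page checkout wins each traffic group but Flow A wins overall — the comparison reverses. The one-page checkout's sessions skew toward display, which has a lower base rate.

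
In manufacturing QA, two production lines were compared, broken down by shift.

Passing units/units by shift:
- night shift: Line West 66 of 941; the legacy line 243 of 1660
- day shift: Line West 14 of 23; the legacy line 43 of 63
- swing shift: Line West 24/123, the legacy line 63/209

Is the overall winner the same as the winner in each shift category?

Yes

Night shift: Line West 66/941 = 7.0%, the legacy line 243/1660 = 14.6% → the legacy line
Day shift: Line West 14/23 = 60.9%, the legacy line 43/63 = 68.3% → the legacy line
Swing shift: Line West 24/123 = 19.5%, the legacy line 63/209 = 30.1% → the legacy line
Overall: Line West 104/1087 = 9.6%, the legacy line 349/1932 = 18.1% → the legacy line
The legacy line wins overall and in every shift group — no reversal.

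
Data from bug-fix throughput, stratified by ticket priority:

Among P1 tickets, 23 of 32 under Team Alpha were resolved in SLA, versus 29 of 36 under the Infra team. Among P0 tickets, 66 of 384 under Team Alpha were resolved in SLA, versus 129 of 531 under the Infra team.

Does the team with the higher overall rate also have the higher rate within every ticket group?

Yes

P1: Team Alpha 23/32 = 71.9%, the Infra team 29/36 = 80.6% → the Infra team
P0: Team Alpha 66/384 = 17.2%, the Infra team 129/531 = 24.3% → the Infra team
Overall: Team Alpha 89/416 = 21.4%, the Infra team 158/567 = 27.9% → the Infra team
The Infra team wins overall and in every ticket group — no reversal.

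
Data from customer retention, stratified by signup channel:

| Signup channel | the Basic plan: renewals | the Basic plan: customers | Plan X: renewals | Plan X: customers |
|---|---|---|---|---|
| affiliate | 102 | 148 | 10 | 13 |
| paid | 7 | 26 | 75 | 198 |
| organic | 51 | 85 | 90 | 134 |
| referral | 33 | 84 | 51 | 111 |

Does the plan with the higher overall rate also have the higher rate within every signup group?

Affiliate: the Basic plan 102/148 = 68.9%, Plan X 10/13 = 76.9% → Plan X
Paid: the Basic plan 7/26 = 26.9%, Plan X 75/198 = 37.9% → Plan X
Organic: the Basic plan 51/85 = 60.0%, Plan X 90/134 = 67.2% → Plan X
Referral: the Basic plan 33/84 = 39.3%, Plan X 51/111 = 45.9% → Plan X
Overall: the Basic plan 193/343 = 56.3%, Plan X 226/456 = 49.6% → the Basic plan
Plan X wins each signup group but the Basic plan wins overall — the comparison reverses. Plan X's customers skew toward paid, which has a lower base rate.

No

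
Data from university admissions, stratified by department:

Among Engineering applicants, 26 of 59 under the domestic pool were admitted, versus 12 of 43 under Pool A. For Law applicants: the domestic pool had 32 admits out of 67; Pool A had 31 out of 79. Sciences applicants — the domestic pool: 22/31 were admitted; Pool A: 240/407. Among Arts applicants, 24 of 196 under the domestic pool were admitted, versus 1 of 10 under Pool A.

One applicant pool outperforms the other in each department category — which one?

the domestic pool

Engineering: the domestic pool 26/59 = 44.1%, Pool A 12/43 = 27.9% → the domestic pool
Law: the domestic pool 32/67 = 47.8%, Pool A 31/79 = 39.2% → the domestic pool
Sciences: the domestic pool 22/31 = 71.0%, Pool A 240/407 = 59.0% → the domestic pool
Arts: the domestic pool 24/196 = 12.2%, Pool A 1/10 = 10.0% → the domestic pool
The domestic pool has the higher rate in all 4 groups.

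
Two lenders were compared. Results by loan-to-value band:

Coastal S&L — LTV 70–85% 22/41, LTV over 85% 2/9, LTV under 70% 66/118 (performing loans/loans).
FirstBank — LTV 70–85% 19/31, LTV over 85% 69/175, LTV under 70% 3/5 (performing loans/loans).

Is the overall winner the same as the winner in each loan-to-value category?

LTV 70–85%: Coastal S&L 22/41 = 53.7%, FirstBank 19/31 = 61.3% → FirstBank
LTV over 85%: Coastal S&L 2/9 = 22.2%, FirstBank 69/175 = 39.4% → FirstBank
LTV under 70%: Coastal S&L 66/118 = 55.9%, FirstBank 3/5 = 60.0% → FirstBank
Overall: Coastal S&L 90/168 = 53.6%, FirstBank 91/211 = 43.1% → Coastal S&L
FirstBank wins each loan-to-value group but Coastal S&L wins overall — the comparison reverses. FirstBank's loans skew toward LTV over 85%, which has a lower base rate.

No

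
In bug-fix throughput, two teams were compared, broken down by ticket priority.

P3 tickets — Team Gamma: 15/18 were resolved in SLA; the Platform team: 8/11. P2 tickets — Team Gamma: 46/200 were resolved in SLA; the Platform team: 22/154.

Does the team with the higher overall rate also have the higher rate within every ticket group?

Yes

P3: Team Gamma 15/18 = 83.3%, the Platform team 8/11 = 72.7% → Team Gamma
P2: Team Gamma 46/200 = 23.0%, the Platform team 22/154 = 14.3% → Team Gamma
Overall: Team Gamma 61/218 = 28.0%, the Platform team 30/165 = 18.2% → Team Gamma
Team Gamma wins overall and in every ticket group — no reversal.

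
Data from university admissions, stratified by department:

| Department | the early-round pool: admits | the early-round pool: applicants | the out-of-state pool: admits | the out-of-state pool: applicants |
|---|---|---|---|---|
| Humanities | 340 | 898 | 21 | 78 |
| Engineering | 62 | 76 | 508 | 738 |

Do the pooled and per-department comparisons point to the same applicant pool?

Humanities: the early-round pool 340/898 = 37.9%, the out-of-state pool 21/78 = 26.9% → the early-round pool
Engineering: the early-round pool 62/76 = 81.6%, the out-of-state pool 508/738 = 68.8% → the early-round pool
Overall: the early-round pool 402/974 = 41.3%, the out-of-state pool 529/816 = 64.8% → the out-of-state pool
The early-round pool wins each department group but the out-of-state pool wins overall — the comparison reverses. The early-round pool's applicants skew toward Humanities, which has a lower base rate.

No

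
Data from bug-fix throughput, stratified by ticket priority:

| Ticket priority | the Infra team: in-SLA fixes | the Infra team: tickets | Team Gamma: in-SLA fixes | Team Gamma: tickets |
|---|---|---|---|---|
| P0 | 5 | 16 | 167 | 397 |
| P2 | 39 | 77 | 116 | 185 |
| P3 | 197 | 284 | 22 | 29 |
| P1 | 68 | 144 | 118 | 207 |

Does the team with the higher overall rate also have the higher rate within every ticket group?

No

P0: the Infra team 5/16 = 31.2%, Team Gamma 167/397 = 42.1% → Team Gamma
P2: the Infra team 39/77 = 50.6%, Team Gamma 116/185 = 62.7% → Team Gamma
P3: the Infra team 197/284 = 69.4%, Team Gamma 22/29 = 75.9% → Team Gamma
P1: the Infra team 68/144 = 47.2%, Team Gamma 118/207 = 57.0% → Team Gamma
Overall: the Infra team 309/521 = 59.3%, Team Gamma 423/818 = 51.7% → the Infra team
Team Gamma wins each ticket group but the Infra team wins overall — the comparison reverses. Team Gamma's tickets skew toward P0, which has a lower base rate.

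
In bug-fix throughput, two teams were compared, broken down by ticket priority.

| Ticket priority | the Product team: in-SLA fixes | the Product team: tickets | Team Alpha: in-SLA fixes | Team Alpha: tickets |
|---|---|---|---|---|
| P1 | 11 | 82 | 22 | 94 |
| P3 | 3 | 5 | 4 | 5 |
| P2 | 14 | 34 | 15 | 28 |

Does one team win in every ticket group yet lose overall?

No

P1: the Product team 11/82 = 13.4%, Team Alpha 22/94 = 23.4% → Team Alpha
P3: the Product team 3/5 = 60.0%, Team Alpha 4/5 = 80.0% → Team Alpha
P2: the Product team 14/34 = 41.2%, Team Alpha 15/28 = 53.6% → Team Alpha
Overall: the Product team 28/121 = 23.1%, Team Alpha 41/127 = 32.3% → Team Alpha
Team Alpha wins overall and in every ticket group — no reversal.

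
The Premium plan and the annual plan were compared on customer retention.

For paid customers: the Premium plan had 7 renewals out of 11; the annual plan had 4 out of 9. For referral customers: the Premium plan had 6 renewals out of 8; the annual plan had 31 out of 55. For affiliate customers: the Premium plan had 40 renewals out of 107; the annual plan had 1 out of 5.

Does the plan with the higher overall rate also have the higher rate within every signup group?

Paid: the Premium plan 7/11 = 63.6%, the annual plan 4/9 = 44.4% → the Premium plan
Referral: the Premium plan 6/8 = 75.0%, the annual plan 31/55 = 56.4% → the Premium plan
Affiliate: the Premium plan 40/107 = 37.4%, the annual plan 1/5 = 20.0% → the Premium plan
Overall: the Premium plan 53/126 = 42.1%, the annual plan 36/69 = 52.2% → the annual plan
The Premium plan wins each signup group but the annual plan wins overall — the comparison reverses. The Premium plan's customers skew toward affiliate, which has a lower base rate.

No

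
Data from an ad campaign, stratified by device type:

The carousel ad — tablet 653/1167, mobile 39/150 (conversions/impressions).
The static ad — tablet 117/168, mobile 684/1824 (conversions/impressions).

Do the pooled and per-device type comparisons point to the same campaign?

No

Tablet: the carousel ad 653/1167 = 56.0%, the static ad 117/168 = 69.6% → the static ad
Mobile: the carousel ad 39/150 = 26.0%, the static ad 684/1824 = 37.5% → the static ad
Overall: the carousel ad 692/1317 = 52.5%, the static ad 801/1992 = 40.2% → the carousel ad
The static ad wins each device group but the carousel ad wins overall — the comparison reverses. The static ad's impressions skew toward mobile, which has a lower base rate.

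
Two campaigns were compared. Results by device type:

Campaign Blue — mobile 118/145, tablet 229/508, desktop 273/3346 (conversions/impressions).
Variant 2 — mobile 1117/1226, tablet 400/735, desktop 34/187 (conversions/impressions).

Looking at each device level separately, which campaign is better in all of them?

Variant 2

Mobile: Campaign Blue 118/145 = 81.4%, Variant 2 1117/1226 = 91.1% → Variant 2
Tablet: Campaign Blue 229/508 = 45.1%, Variant 2 400/735 = 54.4% → Variant 2
Desktop: Campaign Blue 273/3346 = 8.2%, Variant 2 34/187 = 18.2% → Variant 2
Variant 2 has the higher rate in all 3 groups.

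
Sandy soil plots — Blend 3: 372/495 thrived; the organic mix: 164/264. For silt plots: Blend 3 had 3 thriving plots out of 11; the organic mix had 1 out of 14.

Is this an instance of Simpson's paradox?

Sandy soil: Blend 3 372/495 = 75.2%, the organic mix 164/264 = 62.1% → Blend 3
Silt: Blend 3 3/11 = 27.3%, the organic mix 1/14 = 7.1% → Blend 3
Overall: Blend 3 375/506 = 74.1%, the organic mix 165/278 = 59.4% → Blend 3
Blend 3 wins overall and in every soil group — no reversal.

No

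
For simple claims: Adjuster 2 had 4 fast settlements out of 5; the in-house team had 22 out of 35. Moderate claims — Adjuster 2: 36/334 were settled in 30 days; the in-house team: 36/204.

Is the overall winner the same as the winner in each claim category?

No

Simple: Adjuster 2 4/5 = 80.0%, the in-house team 22/35 = 62.9% → Adjuster 2
Moderate: Adjuster 2 36/334 = 10.8%, the in-house team 36/204 = 17.6% → the in-house team
Overall: Adjuster 2 40/339 = 11.8%, the in-house team 58/239 = 24.3% → the in-house team
Neither sweeps: Adjuster 2 wins 1 of 2 groups, the in-house team wins 1. The in-house team wins overall but not every group — no Simpson reversal.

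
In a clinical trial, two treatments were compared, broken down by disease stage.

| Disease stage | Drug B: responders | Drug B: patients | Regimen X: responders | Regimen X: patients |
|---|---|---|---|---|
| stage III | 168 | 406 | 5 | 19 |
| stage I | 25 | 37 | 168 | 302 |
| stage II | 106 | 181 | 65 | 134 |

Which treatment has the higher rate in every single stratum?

Drug B

Stage III: Drug B 168/406 = 41.4%, Regimen X 5/19 = 26.3% → Drug B
Stage I: Drug B 25/37 = 67.6%, Regimen X 168/302 = 55.6% → Drug B
Stage II: Drug B 106/181 = 58.6%, Regimen X 65/134 = 48.5% → Drug B
Drug B has the higher rate in all 3 groups.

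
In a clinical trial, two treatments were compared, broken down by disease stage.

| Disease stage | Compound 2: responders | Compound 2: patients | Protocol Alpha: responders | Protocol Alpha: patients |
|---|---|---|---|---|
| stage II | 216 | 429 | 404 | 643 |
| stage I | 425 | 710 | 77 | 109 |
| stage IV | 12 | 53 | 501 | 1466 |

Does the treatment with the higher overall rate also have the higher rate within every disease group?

No

Stage II: Compound 2 216/429 = 50.3%, Protocol Alpha 404/643 = 62.8% → Protocol Alpha
Stage I: Compound 2 425/710 = 59.9%, Protocol Alpha 77/109 = 70.6% → Protocol Alpha
Stage IV: Compound 2 12/53 = 22.6%, Protocol Alpha 501/1466 = 34.2% → Protocol Alpha
Overall: Compound 2 653/1192 = 54.8%, Protocol Alpha 982/2218 = 44.3% → Compound 2
Protocol Alpha wins each disease group but Compound 2 wins overall — the comparison reverses. Protocol Alpha's patients skew toward stage IV, which has a lower base rate.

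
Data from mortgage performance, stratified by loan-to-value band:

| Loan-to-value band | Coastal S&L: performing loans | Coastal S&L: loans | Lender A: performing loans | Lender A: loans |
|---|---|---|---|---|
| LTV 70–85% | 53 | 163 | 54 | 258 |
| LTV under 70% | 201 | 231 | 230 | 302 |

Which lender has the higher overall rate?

Coastal S&L

LTV 70–85%: Coastal S&L 53/163 = 32.5%, Lender A 54/258 = 20.9% → Coastal S&L
LTV under 70%: Coastal S&L 201/231 = 87.0%, Lender A 230/302 = 76.2% → Coastal S&L
Overall: Coastal S&L 254/394 = 64.5%, Lender A 284/560 = 50.7% → Coastal S&L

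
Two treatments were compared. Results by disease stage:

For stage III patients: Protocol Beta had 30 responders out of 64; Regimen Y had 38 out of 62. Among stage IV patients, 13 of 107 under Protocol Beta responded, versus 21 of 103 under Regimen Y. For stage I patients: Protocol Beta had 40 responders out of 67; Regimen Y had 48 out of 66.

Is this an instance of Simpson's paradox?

No

Stage III: Protocol Beta 30/64 = 46.9%, Regimen Y 38/62 = 61.3% → Regimen Y
Stage IV: Protocol Beta 13/107 = 12.1%, Regimen Y 21/103 = 20.4% → Regimen Y
Stage I: Protocol Beta 40/67 = 59.7%, Regimen Y 48/66 = 72.7% → Regimen Y
Overall: Protocol Beta 83/238 = 34.9%, Regimen Y 107/231 = 46.3% → Regimen Y
Regimen Y wins overall and in every disease group — no reversal.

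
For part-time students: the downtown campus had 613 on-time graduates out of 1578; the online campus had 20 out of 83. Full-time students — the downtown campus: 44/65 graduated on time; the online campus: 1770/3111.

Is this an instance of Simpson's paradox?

Part-time: the downtown campus 613/1578 = 38.8%, the online campus 20/83 = 24.1% → the downtown campus
Full-time: the downtown campus 44/65 = 67.7%, the online campus 1770/3111 = 56.9% → the downtown campus
Overall: the downtown campus 657/1643 = 40.0%, the online campus 1790/3194 = 56.0% → the online campus
The downtown campus wins each enrollment group but the online campus wins overall — the comparison reverses. The downtown campus's students skew toward part-time, which has a lower base rate.

Yes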